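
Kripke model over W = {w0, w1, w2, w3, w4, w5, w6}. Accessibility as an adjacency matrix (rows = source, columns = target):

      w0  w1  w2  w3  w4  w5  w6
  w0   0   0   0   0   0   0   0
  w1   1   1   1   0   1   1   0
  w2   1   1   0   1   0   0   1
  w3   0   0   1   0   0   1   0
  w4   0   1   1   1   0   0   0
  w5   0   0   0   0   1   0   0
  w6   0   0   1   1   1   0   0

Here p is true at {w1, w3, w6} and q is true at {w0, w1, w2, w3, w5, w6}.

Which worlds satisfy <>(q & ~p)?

{w1, w2, w3, w4, w6}

w0: no successors, so <>(q & ~p) fails. ✗
w1: successors {w0, w1, w2, w4, w5}; q & ~p there: w0:T, w1:F, w2:T, w4:F, w5:T. ✓
w2: successors {w0, w1, w3, w6}; q & ~p there: w0:T, w1:F, w3:F, w6:F. ✓
w3: successors {w2, w5}; q & ~p there: w2:T, w5:T. ✓
w4: successors {w1, w2, w3}; q & ~p there: w1:F, w2:T, w3:F. ✓
w5: successors {w4}; q & ~p there: w4:F. ✗
w6: successors {w2, w3, w4}; q & ~p there: w2:T, w3:F, w4:F. ✓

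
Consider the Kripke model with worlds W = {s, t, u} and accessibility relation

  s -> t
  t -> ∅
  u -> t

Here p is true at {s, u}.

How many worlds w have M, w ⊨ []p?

s: successors {t}; p there: t:F. ✗
t: no successors, so []p holds vacuously. ✓
u: successors {t}; p there: t:F. ✗
Satisfying worlds: {t}.

1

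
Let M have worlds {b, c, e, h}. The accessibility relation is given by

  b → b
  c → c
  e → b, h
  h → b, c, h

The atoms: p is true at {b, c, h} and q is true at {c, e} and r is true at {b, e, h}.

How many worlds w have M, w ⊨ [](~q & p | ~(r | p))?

2

b: successors {b}; ~q & p | ~(r | p) there: b:T. ✓
c: successors {c}; ~q & p | ~(r | p) there: c:F. ✗
e: successors {b, h}; ~q & p | ~(r | p) there: b:T, h:T. ✓
h: successors {b, c, h}; ~q & p | ~(r | p) there: b:T, c:F, h:T. ✗
Satisfying worlds: {b, e}.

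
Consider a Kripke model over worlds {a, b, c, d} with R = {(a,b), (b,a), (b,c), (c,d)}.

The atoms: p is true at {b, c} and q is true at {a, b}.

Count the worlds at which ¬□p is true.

2

a: □p is T. ✗
b: □p is F. ✓
c: □p is F. ✓
d: □p is T. ✗
Satisfying worlds: {b, c}.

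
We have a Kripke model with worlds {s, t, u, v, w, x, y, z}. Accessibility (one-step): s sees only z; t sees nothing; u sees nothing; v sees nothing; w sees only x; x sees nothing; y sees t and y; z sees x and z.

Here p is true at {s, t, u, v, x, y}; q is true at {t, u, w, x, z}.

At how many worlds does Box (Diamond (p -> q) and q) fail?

3

s: successors {z}; Diamond (p -> q) and q there: z:T. ✓
t: no successors, so Box (Diamond (p -> q) and q) holds vacuously. ✓
u: no successors, so Box (Diamond (p -> q) and q) holds vacuously. ✓
v: no successors, so Box (Diamond (p -> q) and q) holds vacuously. ✓
w: successors {x}; Diamond (p -> q) and q there: x:F. ✗
x: no successors, so Box (Diamond (p -> q) and q) holds vacuously. ✓
y: successors {t, y}; Diamond (p -> q) and q there: t:F, y:F. ✗
z: successors {x, z}; Diamond (p -> q) and q there: x:F, z:T. ✗
Satisfying worlds: {s, t, u, v, x}.
So Box (Diamond (p -> q) and q) fails at the other 3 worlds.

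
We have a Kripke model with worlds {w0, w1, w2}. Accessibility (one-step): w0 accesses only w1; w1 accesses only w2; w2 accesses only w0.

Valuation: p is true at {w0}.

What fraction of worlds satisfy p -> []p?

w0: p is T, []p is F. ✗
w1: p is F, []p is F. ✓
w2: p is F, []p is T. ✓
That's 2 of 3 worlds, so 2/3.

2/3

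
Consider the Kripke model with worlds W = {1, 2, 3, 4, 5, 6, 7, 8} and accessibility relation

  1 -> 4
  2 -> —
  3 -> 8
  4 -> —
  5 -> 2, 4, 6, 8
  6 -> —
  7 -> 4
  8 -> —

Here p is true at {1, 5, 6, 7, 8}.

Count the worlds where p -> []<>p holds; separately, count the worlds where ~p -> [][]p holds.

For p -> []<>p:
1: p is T, []<>p is F. ✗
2: p is F, []<>p is T. ✓
3: p is F, []<>p is F. ✓
4: p is F, []<>p is T. ✓
5: p is T, []<>p is F. ✗
6: p is T, []<>p is T. ✓
7: p is T, []<>p is F. ✗
8: p is T, []<>p is T. ✓
— 5 worlds.
For ~p -> [][]p:
1: ~p is F, [][]p is T. ✓
2: ~p is T, [][]p is T. ✓
3: ~p is T, [][]p is T. ✓
4: ~p is T, [][]p is T. ✓
5: ~p is F, [][]p is T. ✓
6: ~p is F, [][]p is T. ✓
7: ~p is F, [][]p is T. ✓
8: ~p is F, [][]p is T. ✓
— 8 worlds.

5 and 8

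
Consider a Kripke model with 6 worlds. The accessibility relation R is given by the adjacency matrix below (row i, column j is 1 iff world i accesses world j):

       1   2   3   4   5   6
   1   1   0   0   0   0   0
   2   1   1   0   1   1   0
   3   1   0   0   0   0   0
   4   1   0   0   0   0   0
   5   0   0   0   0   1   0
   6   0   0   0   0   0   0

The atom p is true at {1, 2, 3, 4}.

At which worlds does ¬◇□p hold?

1: ◇□p is T. ✗
2: ◇□p is T. ✗
3: ◇□p is T. ✗
4: ◇□p is T. ✗
5: ◇□p is F. ✓
6: ◇□p is F. ✓

{5, 6}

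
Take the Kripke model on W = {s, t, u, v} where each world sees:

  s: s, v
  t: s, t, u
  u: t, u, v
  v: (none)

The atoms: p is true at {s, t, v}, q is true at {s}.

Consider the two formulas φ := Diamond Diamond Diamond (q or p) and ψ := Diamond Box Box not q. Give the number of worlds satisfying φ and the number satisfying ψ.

For Diamond Diamond Diamond (q or p):
s: successors {s, v}; Diamond Diamond (q or p) there: s:T, v:F. ✓
t: successors {s, t, u}; Diamond Diamond (q or p) there: s:T, t:T, u:T. ✓
u: successors {t, u, v}; Diamond Diamond (q or p) there: t:T, u:T, v:F. ✓
v: no successors, so Diamond Diamond Diamond (q or p) fails. ✗
— 3 worlds.
For Diamond Box Box not q:
s: successors {s, v}; Box Box not q there: s:F, v:T. ✓
t: successors {s, t, u}; Box Box not q there: s:F, t:F, u:F. ✗
u: successors {t, u, v}; Box Box not q there: t:F, u:F, v:T. ✓
v: no successors, so Diamond Box Box not q fails. ✗
— 2 worlds.

3 and 2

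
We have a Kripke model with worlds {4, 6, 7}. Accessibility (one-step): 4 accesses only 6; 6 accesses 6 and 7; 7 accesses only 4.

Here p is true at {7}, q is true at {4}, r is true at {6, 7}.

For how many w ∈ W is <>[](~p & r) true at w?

1

4: successors {6}; [](~p & r) there: 6:F. ✗
6: successors {6, 7}; [](~p & r) there: 6:F, 7:F. ✗
7: successors {4}; [](~p & r) there: 4:T. ✓
Satisfying worlds: {7}.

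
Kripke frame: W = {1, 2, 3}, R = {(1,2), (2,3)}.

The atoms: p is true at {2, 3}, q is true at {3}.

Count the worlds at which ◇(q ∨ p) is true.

2

1: successors {2}; q ∨ p there: 2:T. ✓
2: successors {3}; q ∨ p there: 3:T. ✓
3: no successors, so ◇(q ∨ p) fails. ✗
Satisfying worlds: {1, 2}.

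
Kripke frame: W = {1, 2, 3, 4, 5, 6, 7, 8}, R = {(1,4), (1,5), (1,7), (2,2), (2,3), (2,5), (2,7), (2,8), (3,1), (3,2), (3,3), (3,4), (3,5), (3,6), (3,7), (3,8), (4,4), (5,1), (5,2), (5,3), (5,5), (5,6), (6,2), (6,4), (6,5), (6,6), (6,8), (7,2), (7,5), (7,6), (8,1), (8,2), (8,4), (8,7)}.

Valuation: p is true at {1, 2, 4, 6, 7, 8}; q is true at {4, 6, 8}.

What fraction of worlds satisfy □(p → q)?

1/8

1: successors {4, 5, 7}; p → q there: 4:T, 5:T, 7:F. ✗
2: successors {2, 3, 5, 7, 8}; p → q there: 2:F, 3:T, 5:T, 7:F, 8:T. ✗
3: successors {1, 2, 3, 4, 5, 6, 7, 8}; p → q there: 1:F, 2:F, 3:T, 4:T, 5:T, 6:T, 7:F, 8:T. ✗
4: successors {4}; p → q there: 4:T. ✓
5: successors {1, 2, 3, 5, 6}; p → q there: 1:F, 2:F, 3:T, 5:T, 6:T. ✗
6: successors {2, 4, 5, 6, 8}; p → q there: 2:F, 4:T, 5:T, 6:T, 8:T. ✗
7: successors {2, 5, 6}; p → q there: 2:F, 5:T, 6:T. ✗
8: successors {1, 2, 4, 7}; p → q there: 1:F, 2:F, 4:T, 7:F. ✗
That's 1 of 8 worlds, so 1/8.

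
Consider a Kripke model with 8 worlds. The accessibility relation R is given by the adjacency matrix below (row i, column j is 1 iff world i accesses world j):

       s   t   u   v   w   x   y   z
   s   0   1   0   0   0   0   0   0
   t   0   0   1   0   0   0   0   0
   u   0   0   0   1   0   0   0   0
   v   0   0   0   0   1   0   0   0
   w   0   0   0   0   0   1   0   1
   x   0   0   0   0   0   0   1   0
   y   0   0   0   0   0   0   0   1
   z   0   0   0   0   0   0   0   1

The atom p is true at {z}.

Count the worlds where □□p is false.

s: successors {t}; □p there: t:F. ✗
t: successors {u}; □p there: u:F. ✗
u: successors {v}; □p there: v:F. ✗
v: successors {w}; □p there: w:F. ✗
w: successors {x, z}; □p there: x:F, z:T. ✗
x: successors {y}; □p there: y:T. ✓
y: successors {z}; □p there: z:T. ✓
z: successors {z}; □p there: z:T. ✓
Satisfying worlds: {x, y, z}.
So □□p fails at the other 5 worlds.

5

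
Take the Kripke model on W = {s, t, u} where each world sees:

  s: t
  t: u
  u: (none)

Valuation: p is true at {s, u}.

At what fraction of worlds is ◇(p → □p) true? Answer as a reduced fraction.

2/3

s: successors {t}; p → □p there: t:T. ✓
t: successors {u}; p → □p there: u:T. ✓
u: no successors, so ◇(p → □p) fails. ✗
That's 2 of 3 worlds, so 2/3.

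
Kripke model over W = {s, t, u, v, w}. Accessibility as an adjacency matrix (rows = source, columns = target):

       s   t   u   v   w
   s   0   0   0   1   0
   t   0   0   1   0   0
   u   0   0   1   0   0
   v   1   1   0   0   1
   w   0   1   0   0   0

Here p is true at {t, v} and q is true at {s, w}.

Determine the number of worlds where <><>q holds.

s: successors {v}; <>q there: v:T. ✓
t: successors {u}; <>q there: u:F. ✗
u: successors {u}; <>q there: u:F. ✗
v: successors {s, t, w}; <>q there: s:F, t:F, w:F. ✗
w: successors {t}; <>q there: t:F. ✗
Satisfying worlds: {s}.

1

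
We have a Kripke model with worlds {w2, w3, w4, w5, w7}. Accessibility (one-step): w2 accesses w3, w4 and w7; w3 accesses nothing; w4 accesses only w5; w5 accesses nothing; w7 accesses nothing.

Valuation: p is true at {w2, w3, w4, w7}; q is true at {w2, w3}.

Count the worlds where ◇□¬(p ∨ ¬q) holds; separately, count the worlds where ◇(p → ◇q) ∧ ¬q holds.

2 and 1

For ◇□¬(p ∨ ¬q):
w2: successors {w3, w4, w7}; □¬(p ∨ ¬q) there: w3:T, w4:F, w7:T. ✓
w3: no successors, so ◇□¬(p ∨ ¬q) fails. ✗
w4: successors {w5}; □¬(p ∨ ¬q) there: w5:T. ✓
w5: no successors, so ◇□¬(p ∨ ¬q) fails. ✗
w7: no successors, so ◇□¬(p ∨ ¬q) fails. ✗
— 2 worlds.
For ◇(p → ◇q) ∧ ¬q:
w2: ◇(p → ◇q) is F, ¬q is F. ✗
w3: ◇(p → ◇q) is F, ¬q is F. ✗
w4: ◇(p → ◇q) is T, ¬q is T. ✓
w5: ◇(p → ◇q) is F, ¬q is T. ✗
w7: ◇(p → ◇q) is F, ¬q is T. ✗
— 1 world.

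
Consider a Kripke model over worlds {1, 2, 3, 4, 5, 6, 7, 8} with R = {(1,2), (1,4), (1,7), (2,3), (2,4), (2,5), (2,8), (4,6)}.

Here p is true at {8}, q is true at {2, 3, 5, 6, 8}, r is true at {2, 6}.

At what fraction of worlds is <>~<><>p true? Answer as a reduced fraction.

1: successors {2, 4, 7}; ~<><>p there: 2:T, 4:T, 7:T. ✓
2: successors {3, 4, 5, 8}; ~<><>p there: 3:T, 4:T, 5:T, 8:T. ✓
3: no successors, so <>~<><>p fails. ✗
4: successors {6}; ~<><>p there: 6:T. ✓
5: no successors, so <>~<><>p fails. ✗
6: no successors, so <>~<><>p fails. ✗
7: no successors, so <>~<><>p fails. ✗
8: no successors, so <>~<><>p fails. ✗
That's 3 of 8 worlds, so 3/8.

3/8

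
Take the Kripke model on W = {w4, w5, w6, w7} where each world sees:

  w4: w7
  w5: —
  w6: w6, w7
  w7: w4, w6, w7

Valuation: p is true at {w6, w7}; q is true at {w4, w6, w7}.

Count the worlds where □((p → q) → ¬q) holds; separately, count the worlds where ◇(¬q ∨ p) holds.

For □((p → q) → ¬q):
w4: successors {w7}; (p → q) → ¬q there: w7:F. ✗
w5: no successors, so □((p → q) → ¬q) holds vacuously. ✓
w6: successors {w6, w7}; (p → q) → ¬q there: w6:F, w7:F. ✗
w7: successors {w4, w6, w7}; (p → q) → ¬q there: w4:F, w6:F, w7:F. ✗
— 1 world.
For ◇(¬q ∨ p):
w4: successors {w7}; ¬q ∨ p there: w7:T. ✓
w5: no successors, so ◇(¬q ∨ p) fails. ✗
w6: successors {w6, w7}; ¬q ∨ p there: w6:T, w7:T. ✓
w7: successors {w4, w6, w7}; ¬q ∨ p there: w4:F, w6:T, w7:T. ✓
— 3 worlds.

1 and 3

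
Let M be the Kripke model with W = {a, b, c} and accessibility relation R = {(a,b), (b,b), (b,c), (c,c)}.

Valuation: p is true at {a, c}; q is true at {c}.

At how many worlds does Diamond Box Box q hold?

2

a: successors {b}; Box Box q there: b:F. ✗
b: successors {b, c}; Box Box q there: b:F, c:T. ✓
c: successors {c}; Box Box q there: c:T. ✓
Satisfying worlds: {b, c}.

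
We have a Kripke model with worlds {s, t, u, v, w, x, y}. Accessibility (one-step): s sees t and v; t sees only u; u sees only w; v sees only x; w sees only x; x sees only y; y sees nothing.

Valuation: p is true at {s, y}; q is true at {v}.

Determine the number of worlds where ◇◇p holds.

2

s: successors {t, v}; ◇p there: t:F, v:F. ✗
t: successors {u}; ◇p there: u:F. ✗
u: successors {w}; ◇p there: w:F. ✗
v: successors {x}; ◇p there: x:T. ✓
w: successors {x}; ◇p there: x:T. ✓
x: successors {y}; ◇p there: y:F. ✗
y: no successors, so ◇◇p fails. ✗
Satisfying worlds: {v, w}.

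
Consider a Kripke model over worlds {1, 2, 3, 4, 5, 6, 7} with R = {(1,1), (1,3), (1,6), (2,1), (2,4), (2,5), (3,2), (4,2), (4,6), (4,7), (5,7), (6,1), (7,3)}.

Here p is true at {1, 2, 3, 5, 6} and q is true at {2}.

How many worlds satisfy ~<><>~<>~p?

1: <><>~<>~p is T. ✗
2: <><>~<>~p is T. ✗
3: <><>~<>~p is T. ✗
4: <><>~<>~p is T. ✗
5: <><>~<>~p is T. ✗
6: <><>~<>~p is T. ✗
7: <><>~<>~p is F. ✓
Satisfying worlds: {7}.

1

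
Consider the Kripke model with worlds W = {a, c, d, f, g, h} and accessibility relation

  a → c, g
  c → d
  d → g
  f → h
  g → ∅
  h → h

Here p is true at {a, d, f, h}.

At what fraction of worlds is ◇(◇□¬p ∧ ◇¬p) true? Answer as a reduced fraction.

a: successors {c, g}; ◇□¬p ∧ ◇¬p there: c:F, g:F. ✗
c: successors {d}; ◇□¬p ∧ ◇¬p there: d:T. ✓
d: successors {g}; ◇□¬p ∧ ◇¬p there: g:F. ✗
f: successors {h}; ◇□¬p ∧ ◇¬p there: h:F. ✗
g: no successors, so ◇(◇□¬p ∧ ◇¬p) fails. ✗
h: successors {h}; ◇□¬p ∧ ◇¬p there: h:F. ✗
That's 1 of 6 worlds, so 1/6.

1/6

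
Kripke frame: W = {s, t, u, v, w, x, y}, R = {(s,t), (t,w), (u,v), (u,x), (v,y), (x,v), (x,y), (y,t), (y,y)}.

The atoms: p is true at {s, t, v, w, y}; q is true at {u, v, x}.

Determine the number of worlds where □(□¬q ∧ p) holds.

s: successors {t}; □¬q ∧ p there: t:T. ✓
t: successors {w}; □¬q ∧ p there: w:T. ✓
u: successors {v, x}; □¬q ∧ p there: v:T, x:F. ✗
v: successors {y}; □¬q ∧ p there: y:T. ✓
w: no successors, so □(□¬q ∧ p) holds vacuously. ✓
x: successors {v, y}; □¬q ∧ p there: v:T, y:T. ✓
y: successors {t, y}; □¬q ∧ p there: t:T, y:T. ✓
Satisfying worlds: {s, t, v, w, x, y}.

6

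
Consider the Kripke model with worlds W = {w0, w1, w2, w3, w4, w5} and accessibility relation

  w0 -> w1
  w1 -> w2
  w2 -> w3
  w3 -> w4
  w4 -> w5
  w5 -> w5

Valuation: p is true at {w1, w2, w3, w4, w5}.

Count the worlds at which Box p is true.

w0: successors {w1}; p there: w1:T. ✓
w1: successors {w2}; p there: w2:T. ✓
w2: successors {w3}; p there: w3:T. ✓
w3: successors {w4}; p there: w4:T. ✓
w4: successors {w5}; p there: w5:T. ✓
w5: successors {w5}; p there: w5:T. ✓
Satisfying worlds: {w0, w1, w2, w3, w4, w5}.

6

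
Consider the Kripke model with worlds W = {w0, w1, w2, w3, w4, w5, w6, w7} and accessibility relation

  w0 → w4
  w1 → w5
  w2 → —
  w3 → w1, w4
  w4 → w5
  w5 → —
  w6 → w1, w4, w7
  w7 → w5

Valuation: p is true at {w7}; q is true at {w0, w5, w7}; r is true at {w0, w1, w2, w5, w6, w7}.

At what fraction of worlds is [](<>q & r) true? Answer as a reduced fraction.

w0: successors {w4}; <>q & r there: w4:F. ✗
w1: successors {w5}; <>q & r there: w5:F. ✗
w2: no successors, so [](<>q & r) holds vacuously. ✓
w3: successors {w1, w4}; <>q & r there: w1:T, w4:F. ✗
w4: successors {w5}; <>q & r there: w5:F. ✗
w5: no successors, so [](<>q & r) holds vacuously. ✓
w6: successors {w1, w4, w7}; <>q & r there: w1:T, w4:F, w7:T. ✗
w7: successors {w5}; <>q & r there: w5:F. ✗
That's 2 of 8 worlds, so 2/8 = 1/4.

1/4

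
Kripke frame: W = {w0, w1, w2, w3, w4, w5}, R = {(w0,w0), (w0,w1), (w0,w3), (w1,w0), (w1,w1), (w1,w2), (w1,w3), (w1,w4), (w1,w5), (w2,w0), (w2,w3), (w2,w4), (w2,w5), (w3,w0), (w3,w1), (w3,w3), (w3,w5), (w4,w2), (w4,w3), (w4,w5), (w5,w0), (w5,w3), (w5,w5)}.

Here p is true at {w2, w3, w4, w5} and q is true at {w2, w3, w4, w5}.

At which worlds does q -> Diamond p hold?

w0: q is F, Diamond p is T. ✓
w1: q is F, Diamond p is T. ✓
w2: q is T, Diamond p is T. ✓
w3: q is T, Diamond p is T. ✓
w4: q is T, Diamond p is T. ✓
w5: q is T, Diamond p is T. ✓

{w0, w1, w2, w3, w4, w5}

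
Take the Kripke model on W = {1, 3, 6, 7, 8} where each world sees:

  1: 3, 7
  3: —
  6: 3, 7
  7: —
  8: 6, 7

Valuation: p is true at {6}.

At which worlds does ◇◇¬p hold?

1: successors {3, 7}; ◇¬p there: 3:F, 7:F. ✗
3: no successors, so ◇◇¬p fails. ✗
6: successors {3, 7}; ◇¬p there: 3:F, 7:F. ✗
7: no successors, so ◇◇¬p fails. ✗
8: successors {6, 7}; ◇¬p there: 6:T, 7:F. ✓

{8}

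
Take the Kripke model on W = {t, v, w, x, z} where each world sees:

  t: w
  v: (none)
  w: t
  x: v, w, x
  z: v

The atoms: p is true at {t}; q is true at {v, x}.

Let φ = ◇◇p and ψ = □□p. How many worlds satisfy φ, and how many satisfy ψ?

For ◇◇p:
t: successors {w}; ◇p there: w:T. ✓
v: no successors, so ◇◇p fails. ✗
w: successors {t}; ◇p there: t:F. ✗
x: successors {v, w, x}; ◇p there: v:F, w:T, x:F. ✓
z: successors {v}; ◇p there: v:F. ✗
— 2 worlds.
For □□p:
t: successors {w}; □p there: w:T. ✓
v: no successors, so □□p holds vacuously. ✓
w: successors {t}; □p there: t:F. ✗
x: successors {v, w, x}; □p there: v:T, w:T, x:F. ✗
z: successors {v}; □p there: v:T. ✓
— 3 worlds.

2 and 3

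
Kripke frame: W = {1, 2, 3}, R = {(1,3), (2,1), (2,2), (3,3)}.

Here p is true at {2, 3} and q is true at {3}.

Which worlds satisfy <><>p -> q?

{3}

1: <><>p is T, q is F. ✗
2: <><>p is T, q is F. ✗
3: <><>p is T, q is T. ✓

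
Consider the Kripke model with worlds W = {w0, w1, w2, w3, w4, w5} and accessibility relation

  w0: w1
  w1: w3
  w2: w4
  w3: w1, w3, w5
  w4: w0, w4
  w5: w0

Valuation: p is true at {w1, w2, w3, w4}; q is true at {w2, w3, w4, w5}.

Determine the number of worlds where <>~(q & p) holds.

w0: successors {w1}; ~(q & p) there: w1:T. ✓
w1: successors {w3}; ~(q & p) there: w3:F. ✗
w2: successors {w4}; ~(q & p) there: w4:F. ✗
w3: successors {w1, w3, w5}; ~(q & p) there: w1:T, w3:F, w5:T. ✓
w4: successors {w0, w4}; ~(q & p) there: w0:T, w4:F. ✓
w5: successors {w0}; ~(q & p) there: w0:T. ✓
Satisfying worlds: {w0, w3, w4, w5}.

4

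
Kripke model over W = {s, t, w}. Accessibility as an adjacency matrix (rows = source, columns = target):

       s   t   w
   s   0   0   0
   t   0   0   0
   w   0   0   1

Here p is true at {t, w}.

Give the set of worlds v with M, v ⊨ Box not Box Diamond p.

{s, t}

s: no successors, so Box not Box Diamond p holds vacuously. ✓
t: no successors, so Box not Box Diamond p holds vacuously. ✓
w: successors {w}; not Box Diamond p there: w:F. ✗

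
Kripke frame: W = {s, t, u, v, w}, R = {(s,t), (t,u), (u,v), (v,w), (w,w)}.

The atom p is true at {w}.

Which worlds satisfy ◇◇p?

s: successors {t}; ◇p there: t:F. ✗
t: successors {u}; ◇p there: u:F. ✗
u: successors {v}; ◇p there: v:T. ✓
v: successors {w}; ◇p there: w:T. ✓
w: successors {w}; ◇p there: w:T. ✓

{u, v, w}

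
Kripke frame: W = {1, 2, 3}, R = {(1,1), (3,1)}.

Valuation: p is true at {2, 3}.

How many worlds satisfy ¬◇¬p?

1: ◇¬p is T. ✗
2: ◇¬p is F. ✓
3: ◇¬p is T. ✗
Satisfying worlds: {2}.

1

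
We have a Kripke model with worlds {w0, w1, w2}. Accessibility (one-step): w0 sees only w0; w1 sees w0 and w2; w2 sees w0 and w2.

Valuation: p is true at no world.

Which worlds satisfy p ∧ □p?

w0: p is F, □p is F. ✗
w1: p is F, □p is F. ✗
w2: p is F, □p is F. ✗

∅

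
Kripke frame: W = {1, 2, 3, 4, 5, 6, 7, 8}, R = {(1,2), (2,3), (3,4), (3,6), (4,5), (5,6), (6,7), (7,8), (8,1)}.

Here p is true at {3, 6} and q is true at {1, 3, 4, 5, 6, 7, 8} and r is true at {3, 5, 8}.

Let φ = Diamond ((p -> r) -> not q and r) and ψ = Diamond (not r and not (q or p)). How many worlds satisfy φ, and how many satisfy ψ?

2 and 1

For Diamond ((p -> r) -> not q and r):
1: successors {2}; (p -> r) -> not q and r there: 2:F. ✗
2: successors {3}; (p -> r) -> not q and r there: 3:F. ✗
3: successors {4, 6}; (p -> r) -> not q and r there: 4:F, 6:T. ✓
4: successors {5}; (p -> r) -> not q and r there: 5:F. ✗
5: successors {6}; (p -> r) -> not q and r there: 6:T. ✓
6: successors {7}; (p -> r) -> not q and r there: 7:F. ✗
7: successors {8}; (p -> r) -> not q and r there: 8:F. ✗
8: successors {1}; (p -> r) -> not q and r there: 1:F. ✗
— 2 worlds.
For Diamond (not r and not (q or p)):
1: successors {2}; not r and not (q or p) there: 2:T. ✓
2: successors {3}; not r and not (q or p) there: 3:F. ✗
3: successors {4, 6}; not r and not (q or p) there: 4:F, 6:F. ✗
4: successors {5}; not r and not (q or p) there: 5:F. ✗
5: successors {6}; not r and not (q or p) there: 6:F. ✗
6: successors {7}; not r and not (q or p) there: 7:F. ✗
7: successors {8}; not r and not (q or p) there: 8:F. ✗
8: successors {1}; not r and not (q or p) there: 1:F. ✗
— 1 world.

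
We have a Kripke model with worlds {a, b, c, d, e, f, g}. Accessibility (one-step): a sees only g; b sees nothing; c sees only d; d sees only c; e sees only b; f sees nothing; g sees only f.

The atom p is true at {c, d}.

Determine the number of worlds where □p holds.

4

a: successors {g}; p there: g:F. ✗
b: no successors, so □p holds vacuously. ✓
c: successors {d}; p there: d:T. ✓
d: successors {c}; p there: c:T. ✓
e: successors {b}; p there: b:F. ✗
f: no successors, so □p holds vacuously. ✓
g: successors {f}; p there: f:F. ✗
Satisfying worlds: {b, c, d, f}.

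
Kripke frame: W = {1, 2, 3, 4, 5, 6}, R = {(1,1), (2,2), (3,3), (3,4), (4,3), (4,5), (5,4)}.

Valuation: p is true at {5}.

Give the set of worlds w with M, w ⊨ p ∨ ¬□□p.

{1, 2, 3, 4, 5}

1: p is F, ¬□□p is T. ✓
2: p is F, ¬□□p is T. ✓
3: p is F, ¬□□p is T. ✓
4: p is F, ¬□□p is T. ✓
5: p is T, ¬□□p is T. ✓
6: p is F, ¬□□p is F. ✗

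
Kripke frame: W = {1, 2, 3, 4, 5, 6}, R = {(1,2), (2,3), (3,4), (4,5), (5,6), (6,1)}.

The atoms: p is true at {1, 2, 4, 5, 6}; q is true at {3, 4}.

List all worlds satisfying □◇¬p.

1: successors {2}; ◇¬p there: 2:T. ✓
2: successors {3}; ◇¬p there: 3:F. ✗
3: successors {4}; ◇¬p there: 4:F. ✗
4: successors {5}; ◇¬p there: 5:F. ✗
5: successors {6}; ◇¬p there: 6:F. ✗
6: successors {1}; ◇¬p there: 1:F. ✗

{1}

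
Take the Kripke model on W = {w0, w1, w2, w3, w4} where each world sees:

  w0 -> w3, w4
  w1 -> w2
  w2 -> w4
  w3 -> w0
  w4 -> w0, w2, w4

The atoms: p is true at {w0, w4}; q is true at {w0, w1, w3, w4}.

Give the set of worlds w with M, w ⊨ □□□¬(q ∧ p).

w0: successors {w3, w4}; □□¬(q ∧ p) there: w3:F, w4:F. ✗
w1: successors {w2}; □□¬(q ∧ p) there: w2:F. ✗
w2: successors {w4}; □□¬(q ∧ p) there: w4:F. ✗
w3: successors {w0}; □□¬(q ∧ p) there: w0:F. ✗
w4: successors {w0, w2, w4}; □□¬(q ∧ p) there: w0:F, w2:F, w4:F. ✗

∅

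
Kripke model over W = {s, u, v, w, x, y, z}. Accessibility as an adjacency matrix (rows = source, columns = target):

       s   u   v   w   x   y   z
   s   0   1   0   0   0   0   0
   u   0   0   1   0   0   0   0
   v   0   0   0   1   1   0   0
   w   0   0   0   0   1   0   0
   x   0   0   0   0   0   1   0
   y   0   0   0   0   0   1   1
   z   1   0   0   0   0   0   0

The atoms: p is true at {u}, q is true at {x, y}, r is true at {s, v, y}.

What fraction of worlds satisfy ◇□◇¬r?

s: successors {u}; □◇¬r there: u:T. ✓
u: successors {v}; □◇¬r there: v:F. ✗
v: successors {w, x}; □◇¬r there: w:F, x:T. ✓
w: successors {x}; □◇¬r there: x:T. ✓
x: successors {y}; □◇¬r there: y:F. ✗
y: successors {y, z}; □◇¬r there: y:F, z:T. ✓
z: successors {s}; □◇¬r there: s:F. ✗
That's 4 of 7 worlds, so 4/7.

4/7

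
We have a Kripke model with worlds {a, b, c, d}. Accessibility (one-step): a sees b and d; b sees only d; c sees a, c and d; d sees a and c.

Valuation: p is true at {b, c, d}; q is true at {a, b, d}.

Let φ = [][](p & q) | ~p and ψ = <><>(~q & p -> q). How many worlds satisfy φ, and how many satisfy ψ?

For [][](p & q) | ~p:
a: [][](p & q) is F, ~p is T. ✓
b: [][](p & q) is F, ~p is F. ✗
c: [][](p & q) is F, ~p is F. ✗
d: [][](p & q) is F, ~p is F. ✗
— 1 world.
For <><>(~q & p -> q):
a: successors {b, d}; <>(~q & p -> q) there: b:T, d:T. ✓
b: successors {d}; <>(~q & p -> q) there: d:T. ✓
c: successors {a, c, d}; <>(~q & p -> q) there: a:T, c:T, d:T. ✓
d: successors {a, c}; <>(~q & p -> q) there: a:T, c:T. ✓
— 4 worlds.

1 and 4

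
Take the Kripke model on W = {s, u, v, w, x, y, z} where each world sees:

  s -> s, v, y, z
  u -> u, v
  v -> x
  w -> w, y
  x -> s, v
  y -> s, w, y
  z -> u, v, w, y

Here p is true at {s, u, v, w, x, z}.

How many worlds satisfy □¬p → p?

7

s: □¬p is F, p is T. ✓
u: □¬p is F, p is T. ✓
v: □¬p is F, p is T. ✓
w: □¬p is F, p is T. ✓
x: □¬p is F, p is T. ✓
y: □¬p is F, p is F. ✓
z: □¬p is F, p is T. ✓
Satisfying worlds: {s, u, v, w, x, y, z}.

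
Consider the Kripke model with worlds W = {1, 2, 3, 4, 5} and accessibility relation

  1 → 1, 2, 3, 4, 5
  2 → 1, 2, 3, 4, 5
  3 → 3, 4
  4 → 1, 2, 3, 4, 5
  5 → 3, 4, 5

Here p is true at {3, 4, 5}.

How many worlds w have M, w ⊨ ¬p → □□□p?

3

1: ¬p is T, □□□p is F. ✗
2: ¬p is T, □□□p is F. ✗
3: ¬p is F, □□□p is F. ✓
4: ¬p is F, □□□p is F. ✓
5: ¬p is F, □□□p is F. ✓
Satisfying worlds: {3, 4, 5}.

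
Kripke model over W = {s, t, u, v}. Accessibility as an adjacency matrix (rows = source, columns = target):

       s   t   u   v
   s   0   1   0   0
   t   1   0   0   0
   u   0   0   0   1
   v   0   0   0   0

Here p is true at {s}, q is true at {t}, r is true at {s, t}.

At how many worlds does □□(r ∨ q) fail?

s: successors {t}; □(r ∨ q) there: t:T. ✓
t: successors {s}; □(r ∨ q) there: s:T. ✓
u: successors {v}; □(r ∨ q) there: v:T. ✓
v: no successors, so □□(r ∨ q) holds vacuously. ✓
Satisfying worlds: {s, t, u, v}.
So □□(r ∨ q) fails at the other 0 worlds.

0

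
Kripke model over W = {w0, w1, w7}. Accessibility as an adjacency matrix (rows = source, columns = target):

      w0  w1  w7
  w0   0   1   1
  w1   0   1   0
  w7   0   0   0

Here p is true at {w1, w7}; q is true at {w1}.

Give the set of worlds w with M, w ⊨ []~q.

{w7}

w0: successors {w1, w7}; ~q there: w1:F, w7:T. ✗
w1: successors {w1}; ~q there: w1:F. ✗
w7: no successors, so []~q holds vacuously. ✓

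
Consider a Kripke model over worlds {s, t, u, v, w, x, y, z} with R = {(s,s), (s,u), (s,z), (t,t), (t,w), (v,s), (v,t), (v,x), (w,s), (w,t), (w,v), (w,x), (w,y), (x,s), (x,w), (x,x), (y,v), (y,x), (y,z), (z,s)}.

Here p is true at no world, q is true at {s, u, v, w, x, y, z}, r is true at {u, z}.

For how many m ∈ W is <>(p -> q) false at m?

s: successors {s, u, z}; p -> q there: s:T, u:T, z:T. ✓
t: successors {t, w}; p -> q there: t:T, w:T. ✓
u: no successors, so <>(p -> q) fails. ✗
v: successors {s, t, x}; p -> q there: s:T, t:T, x:T. ✓
w: successors {s, t, v, x, y}; p -> q there: s:T, t:T, v:T, x:T, y:T. ✓
x: successors {s, w, x}; p -> q there: s:T, w:T, x:T. ✓
y: successors {v, x, z}; p -> q there: v:T, x:T, z:T. ✓
z: successors {s}; p -> q there: s:T. ✓
Satisfying worlds: {s, t, v, w, x, y, z}.
So <>(p -> q) fails at the other 1 world.

1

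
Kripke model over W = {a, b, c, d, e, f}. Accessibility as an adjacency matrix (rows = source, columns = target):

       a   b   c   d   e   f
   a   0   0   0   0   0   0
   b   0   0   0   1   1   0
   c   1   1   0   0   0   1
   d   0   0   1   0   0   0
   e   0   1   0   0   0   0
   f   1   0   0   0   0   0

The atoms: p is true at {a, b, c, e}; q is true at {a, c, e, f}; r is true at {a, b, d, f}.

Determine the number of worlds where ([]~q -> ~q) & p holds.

2

a: []~q -> ~q is F, p is T. ✗
b: []~q -> ~q is T, p is T. ✓
c: []~q -> ~q is T, p is T. ✓
d: []~q -> ~q is T, p is F. ✗
e: []~q -> ~q is F, p is T. ✗
f: []~q -> ~q is T, p is F. ✗
Satisfying worlds: {b, c}.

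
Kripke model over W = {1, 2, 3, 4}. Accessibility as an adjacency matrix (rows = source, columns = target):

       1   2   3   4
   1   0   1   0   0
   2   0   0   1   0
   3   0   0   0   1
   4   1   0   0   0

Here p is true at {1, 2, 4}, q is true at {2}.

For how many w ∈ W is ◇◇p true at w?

1: successors {2}; ◇p there: 2:F. ✗
2: successors {3}; ◇p there: 3:T. ✓
3: successors {4}; ◇p there: 4:T. ✓
4: successors {1}; ◇p there: 1:T. ✓
Satisfying worlds: {2, 3, 4}.

3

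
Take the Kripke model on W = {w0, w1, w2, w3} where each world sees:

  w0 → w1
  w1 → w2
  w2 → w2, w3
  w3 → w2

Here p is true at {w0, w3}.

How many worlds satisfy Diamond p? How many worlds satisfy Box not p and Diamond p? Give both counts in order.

1 and 0

For Diamond p:
w0: successors {w1}; p there: w1:F. ✗
w1: successors {w2}; p there: w2:F. ✗
w2: successors {w2, w3}; p there: w2:F, w3:T. ✓
w3: successors {w2}; p there: w2:F. ✗
— 1 world.
For Box not p and Diamond p:
w0: Box not p is T, Diamond p is F. ✗
w1: Box not p is T, Diamond p is F. ✗
w2: Box not p is F, Diamond p is T. ✗
w3: Box not p is T, Diamond p is F. ✗
— 0 worlds.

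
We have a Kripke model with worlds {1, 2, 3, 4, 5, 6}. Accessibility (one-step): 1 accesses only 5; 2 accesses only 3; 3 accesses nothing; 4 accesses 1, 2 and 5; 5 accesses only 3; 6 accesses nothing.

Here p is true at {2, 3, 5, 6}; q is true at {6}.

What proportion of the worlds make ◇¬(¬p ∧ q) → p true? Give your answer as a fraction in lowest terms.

2/3

1: ◇¬(¬p ∧ q) is T, p is F. ✗
2: ◇¬(¬p ∧ q) is T, p is T. ✓
3: ◇¬(¬p ∧ q) is F, p is T. ✓
4: ◇¬(¬p ∧ q) is T, p is F. ✗
5: ◇¬(¬p ∧ q) is T, p is T. ✓
6: ◇¬(¬p ∧ q) is F, p is T. ✓
That's 4 of 6 worlds, so 4/6 = 2/3.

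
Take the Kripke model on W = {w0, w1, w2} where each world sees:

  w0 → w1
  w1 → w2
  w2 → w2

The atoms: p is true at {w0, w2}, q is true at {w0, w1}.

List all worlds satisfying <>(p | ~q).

w0: successors {w1}; p | ~q there: w1:F. ✗
w1: successors {w2}; p | ~q there: w2:T. ✓
w2: successors {w2}; p | ~q there: w2:T. ✓

{w1, w2}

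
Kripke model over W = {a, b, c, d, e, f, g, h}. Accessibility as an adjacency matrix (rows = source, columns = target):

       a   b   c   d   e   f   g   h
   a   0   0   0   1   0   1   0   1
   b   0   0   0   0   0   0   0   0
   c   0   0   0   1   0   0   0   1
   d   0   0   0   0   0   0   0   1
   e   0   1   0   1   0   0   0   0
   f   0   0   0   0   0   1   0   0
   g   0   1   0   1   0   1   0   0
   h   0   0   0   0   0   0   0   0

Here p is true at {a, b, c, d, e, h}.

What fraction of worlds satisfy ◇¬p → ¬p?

a: ◇¬p is T, ¬p is F. ✗
b: ◇¬p is F, ¬p is F. ✓
c: ◇¬p is F, ¬p is F. ✓
d: ◇¬p is F, ¬p is F. ✓
e: ◇¬p is F, ¬p is F. ✓
f: ◇¬p is T, ¬p is T. ✓
g: ◇¬p is T, ¬p is T. ✓
h: ◇¬p is F, ¬p is F. ✓
That's 7 of 8 worlds, so 7/8.

7/8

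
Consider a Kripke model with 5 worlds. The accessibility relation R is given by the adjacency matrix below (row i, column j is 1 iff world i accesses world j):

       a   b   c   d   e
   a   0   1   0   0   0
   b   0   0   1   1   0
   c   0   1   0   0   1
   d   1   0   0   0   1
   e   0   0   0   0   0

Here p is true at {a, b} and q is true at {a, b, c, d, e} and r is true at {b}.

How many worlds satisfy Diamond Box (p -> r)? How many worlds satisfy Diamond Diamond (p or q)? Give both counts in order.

For Diamond Box (p -> r):
a: successors {b}; Box (p -> r) there: b:T. ✓
b: successors {c, d}; Box (p -> r) there: c:T, d:F. ✓
c: successors {b, e}; Box (p -> r) there: b:T, e:T. ✓
d: successors {a, e}; Box (p -> r) there: a:T, e:T. ✓
e: no successors, so Diamond Box (p -> r) fails. ✗
— 4 worlds.
For Diamond Diamond (p or q):
a: successors {b}; Diamond (p or q) there: b:T. ✓
b: successors {c, d}; Diamond (p or q) there: c:T, d:T. ✓
c: successors {b, e}; Diamond (p or q) there: b:T, e:F. ✓
d: successors {a, e}; Diamond (p or q) there: a:T, e:F. ✓
e: no successors, so Diamond Diamond (p or q) fails. ✗
— 4 worlds.

4 and 4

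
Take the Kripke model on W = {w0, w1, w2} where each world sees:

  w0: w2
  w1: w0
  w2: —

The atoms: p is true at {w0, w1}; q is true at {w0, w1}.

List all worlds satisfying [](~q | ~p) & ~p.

w0: [](~q | ~p) is T, ~p is F. ✗
w1: [](~q | ~p) is F, ~p is F. ✗
w2: [](~q | ~p) is T, ~p is T. ✓

{w2}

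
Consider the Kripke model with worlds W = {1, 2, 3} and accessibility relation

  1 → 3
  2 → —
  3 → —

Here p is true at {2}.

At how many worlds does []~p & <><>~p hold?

1: []~p is T, <><>~p is F. ✗
2: []~p is T, <><>~p is F. ✗
3: []~p is T, <><>~p is F. ✗
Satisfying worlds: ∅.

0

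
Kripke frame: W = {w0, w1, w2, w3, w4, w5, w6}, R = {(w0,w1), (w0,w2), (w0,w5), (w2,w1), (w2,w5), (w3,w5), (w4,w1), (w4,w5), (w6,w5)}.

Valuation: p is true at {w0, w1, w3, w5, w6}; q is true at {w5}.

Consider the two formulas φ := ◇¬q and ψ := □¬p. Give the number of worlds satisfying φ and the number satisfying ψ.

3 and 2

For ◇¬q:
w0: successors {w1, w2, w5}; ¬q there: w1:T, w2:T, w5:F. ✓
w1: no successors, so ◇¬q fails. ✗
w2: successors {w1, w5}; ¬q there: w1:T, w5:F. ✓
w3: successors {w5}; ¬q there: w5:F. ✗
w4: successors {w1, w5}; ¬q there: w1:T, w5:F. ✓
w5: no successors, so ◇¬q fails. ✗
w6: successors {w5}; ¬q there: w5:F. ✗
— 3 worlds.
For □¬p:
w0: successors {w1, w2, w5}; ¬p there: w1:F, w2:T, w5:F. ✗
w1: no successors, so □¬p holds vacuously. ✓
w2: successors {w1, w5}; ¬p there: w1:F, w5:F. ✗
w3: successors {w5}; ¬p there: w5:F. ✗
w4: successors {w1, w5}; ¬p there: w1:F, w5:F. ✗
w5: no successors, so □¬p holds vacuously. ✓
w6: successors {w5}; ¬p there: w5:F. ✗
— 2 worlds.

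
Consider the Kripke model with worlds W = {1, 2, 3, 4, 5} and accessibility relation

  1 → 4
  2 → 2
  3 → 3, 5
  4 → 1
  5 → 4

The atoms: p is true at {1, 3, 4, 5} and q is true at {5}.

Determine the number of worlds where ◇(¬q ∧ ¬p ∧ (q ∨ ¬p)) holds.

1: successors {4}; ¬q ∧ ¬p ∧ (q ∨ ¬p) there: 4:F. ✗
2: successors {2}; ¬q ∧ ¬p ∧ (q ∨ ¬p) there: 2:T. ✓
3: successors {3, 5}; ¬q ∧ ¬p ∧ (q ∨ ¬p) there: 3:F, 5:F. ✗
4: successors {1}; ¬q ∧ ¬p ∧ (q ∨ ¬p) there: 1:F. ✗
5: successors {4}; ¬q ∧ ¬p ∧ (q ∨ ¬p) there: 4:F. ✗
Satisfying worlds: {2}.

1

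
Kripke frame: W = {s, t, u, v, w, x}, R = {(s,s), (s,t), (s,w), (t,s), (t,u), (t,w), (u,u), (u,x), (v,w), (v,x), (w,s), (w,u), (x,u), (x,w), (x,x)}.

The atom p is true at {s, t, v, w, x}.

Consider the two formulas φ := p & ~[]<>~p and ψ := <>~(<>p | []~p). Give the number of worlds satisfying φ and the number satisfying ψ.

3 and 0

For p & ~[]<>~p:
s: p is T, ~[]<>~p is T. ✓
t: p is T, ~[]<>~p is T. ✓
u: p is F, ~[]<>~p is F. ✗
v: p is T, ~[]<>~p is F. ✗
w: p is T, ~[]<>~p is T. ✓
x: p is T, ~[]<>~p is F. ✗
— 3 worlds.
For <>~(<>p | []~p):
s: successors {s, t, w}; ~(<>p | []~p) there: s:F, t:F, w:F. ✗
t: successors {s, u, w}; ~(<>p | []~p) there: s:F, u:F, w:F. ✗
u: successors {u, x}; ~(<>p | []~p) there: u:F, x:F. ✗
v: successors {w, x}; ~(<>p | []~p) there: w:F, x:F. ✗
w: successors {s, u}; ~(<>p | []~p) there: s:F, u:F. ✗
x: successors {u, w, x}; ~(<>p | []~p) there: u:F, w:F, x:F. ✗
— 0 worlds.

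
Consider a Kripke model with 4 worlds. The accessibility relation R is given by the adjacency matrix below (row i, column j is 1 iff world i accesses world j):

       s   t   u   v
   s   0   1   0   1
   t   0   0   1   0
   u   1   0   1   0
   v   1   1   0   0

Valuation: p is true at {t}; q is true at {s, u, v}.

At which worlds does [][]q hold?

s: successors {t, v}; []q there: t:T, v:F. ✗
t: successors {u}; []q there: u:T. ✓
u: successors {s, u}; []q there: s:F, u:T. ✗
v: successors {s, t}; []q there: s:F, t:T. ✗

{t}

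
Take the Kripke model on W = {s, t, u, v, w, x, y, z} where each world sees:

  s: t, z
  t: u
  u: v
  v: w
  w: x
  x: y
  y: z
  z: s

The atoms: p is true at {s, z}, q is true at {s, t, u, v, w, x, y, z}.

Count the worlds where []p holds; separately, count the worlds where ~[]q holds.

2 and 0

For []p:
s: successors {t, z}; p there: t:F, z:T. ✗
t: successors {u}; p there: u:F. ✗
u: successors {v}; p there: v:F. ✗
v: successors {w}; p there: w:F. ✗
w: successors {x}; p there: x:F. ✗
x: successors {y}; p there: y:F. ✗
y: successors {z}; p there: z:T. ✓
z: successors {s}; p there: s:T. ✓
— 2 worlds.
For ~[]q:
s: []q is T. ✗
t: []q is T. ✗
u: []q is T. ✗
v: []q is T. ✗
w: []q is T. ✗
x: []q is T. ✗
y: []q is T. ✗
z: []q is T. ✗
— 0 worlds.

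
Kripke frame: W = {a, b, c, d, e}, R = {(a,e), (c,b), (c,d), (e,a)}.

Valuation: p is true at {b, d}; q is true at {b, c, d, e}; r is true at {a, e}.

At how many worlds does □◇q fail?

a: successors {e}; ◇q there: e:F. ✗
b: no successors, so □◇q holds vacuously. ✓
c: successors {b, d}; ◇q there: b:F, d:F. ✗
d: no successors, so □◇q holds vacuously. ✓
e: successors {a}; ◇q there: a:T. ✓
Satisfying worlds: {b, d, e}.
So □◇q fails at the other 2 worlds.

2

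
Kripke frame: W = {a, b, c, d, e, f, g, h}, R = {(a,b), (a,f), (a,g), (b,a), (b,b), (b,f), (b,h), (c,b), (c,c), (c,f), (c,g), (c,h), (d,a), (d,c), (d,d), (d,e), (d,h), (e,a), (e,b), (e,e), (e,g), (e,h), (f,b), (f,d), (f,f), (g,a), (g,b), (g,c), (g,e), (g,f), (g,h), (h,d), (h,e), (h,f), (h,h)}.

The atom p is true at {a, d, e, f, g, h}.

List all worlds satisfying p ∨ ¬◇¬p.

a: p is T, ¬◇¬p is F. ✓
b: p is F, ¬◇¬p is F. ✗
c: p is F, ¬◇¬p is F. ✗
d: p is T, ¬◇¬p is F. ✓
e: p is T, ¬◇¬p is F. ✓
f: p is T, ¬◇¬p is F. ✓
g: p is T, ¬◇¬p is F. ✓
h: p is T, ¬◇¬p is T. ✓

{a, d, e, f, g, h}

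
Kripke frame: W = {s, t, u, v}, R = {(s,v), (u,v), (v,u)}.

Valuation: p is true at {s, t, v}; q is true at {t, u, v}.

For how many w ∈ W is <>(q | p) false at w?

s: successors {v}; q | p there: v:T. ✓
t: no successors, so <>(q | p) fails. ✗
u: successors {v}; q | p there: v:T. ✓
v: successors {u}; q | p there: u:T. ✓
Satisfying worlds: {s, u, v}.
So <>(q | p) fails at the other 1 world.

1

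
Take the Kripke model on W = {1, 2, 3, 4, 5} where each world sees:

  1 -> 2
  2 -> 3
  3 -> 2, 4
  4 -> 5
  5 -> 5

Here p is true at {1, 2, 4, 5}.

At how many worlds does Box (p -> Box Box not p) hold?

1: successors {2}; p -> Box Box not p there: 2:F. ✗
2: successors {3}; p -> Box Box not p there: 3:T. ✓
3: successors {2, 4}; p -> Box Box not p there: 2:F, 4:F. ✗
4: successors {5}; p -> Box Box not p there: 5:F. ✗
5: successors {5}; p -> Box Box not p there: 5:F. ✗
Satisfying worlds: {2}.

1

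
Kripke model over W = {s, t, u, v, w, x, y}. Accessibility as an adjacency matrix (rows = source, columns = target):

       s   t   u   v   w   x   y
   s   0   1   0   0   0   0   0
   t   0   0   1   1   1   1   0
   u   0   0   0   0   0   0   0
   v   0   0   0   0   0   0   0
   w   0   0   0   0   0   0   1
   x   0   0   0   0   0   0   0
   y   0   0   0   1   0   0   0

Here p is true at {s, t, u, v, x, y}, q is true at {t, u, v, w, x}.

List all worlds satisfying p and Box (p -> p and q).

{s, t, u, v, x, y}

s: p is T, Box (p -> p and q) is T. ✓
t: p is T, Box (p -> p and q) is T. ✓
u: p is T, Box (p -> p and q) is T. ✓
v: p is T, Box (p -> p and q) is T. ✓
w: p is F, Box (p -> p and q) is F. ✗
x: p is T, Box (p -> p and q) is T. ✓
y: p is T, Box (p -> p and q) is T. ✓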